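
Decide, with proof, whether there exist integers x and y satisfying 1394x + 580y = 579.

gcd(1394, 580) = 2, so every integer of the form 1394x + 580y is a multiple of 2.
However 579 leaves remainder 1 on division by 2.
So the equation is unsolvable over ℤ.

There are no such integers.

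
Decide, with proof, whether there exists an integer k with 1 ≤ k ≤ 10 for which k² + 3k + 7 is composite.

At k = 7: 7² + 3·7 + 7 = 77 = 7·11, which is composite.

k = 7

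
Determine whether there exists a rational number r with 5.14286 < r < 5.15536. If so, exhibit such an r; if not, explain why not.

Look for a denominator N such that an integer falls strictly between N·5.14286 and N·5.15536. N = 13 works: 13·5.14286 = 66.85718 < 67 < 67.01968 = 13·5.15536.
Dividing back, 5.14286 < 67/13 < 5.15536, and 67/13 is rational.

r = 67/13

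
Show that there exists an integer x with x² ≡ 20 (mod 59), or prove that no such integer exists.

x = 16

Take x = 16. Then 16² = 256 = 4·59 + 20, so 16² ≡ 20 (mod 59).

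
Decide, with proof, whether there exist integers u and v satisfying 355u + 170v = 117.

No, no such integers exist.

Both 355 and 170 are divisible by gcd(355, 170) = 5, hence so is any combination 355u + 170v.
But 117 = 5·23 + 2, so 5 ∤ 117.
Hence no integers u, v satisfy the equation.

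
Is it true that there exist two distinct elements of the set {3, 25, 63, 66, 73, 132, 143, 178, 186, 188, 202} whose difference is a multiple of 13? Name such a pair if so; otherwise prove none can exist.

Residues mod 13: 3↦3, 25↦12, 63↦11, 66↦1, 73↦8, 132↦2, 143↦0, 178↦9, 186↦4, 188↦6, 202↦7.
All 11 residues are distinct, so no two elements differ by a multiple of 13.

No such pair exists.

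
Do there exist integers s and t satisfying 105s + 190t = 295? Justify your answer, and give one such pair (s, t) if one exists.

s = 1, t = 1

Every value of 105s + 190t is a multiple of gcd(105, 190) = 5; since 5 ∣ 295, solutions exist.
Dividing through by 5 reduces the equation to 21s + 38t = 59.
Run the Euclidean algorithm on 38 and 21: 38 = 1·21 + 17, 21 = 1·17 + 4, 17 = 4·4 + 1, 4 = 4·1 + 0.
Unwinding: 1 = 17 − 4·4 = 17 − 4·(21 − 1·17) = −4·21 + 5·17 = −4·21 + 5·(38 − 1·21) = 5·38 − 9·21, i.e. 21·(-9) + 38·5 = 1.
Multiplying through by 59: s = (-9)·59 = -531, t = 5·59 = 295 is a solution.
Adding 14·38 to s and subtracting 14·21 from t gives the tidier solution (1, 1).
Indeed 105·1 + 190·1 = 105 + 190 = 295.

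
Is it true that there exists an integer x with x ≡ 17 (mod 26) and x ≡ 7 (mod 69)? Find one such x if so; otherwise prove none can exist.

x = 1525

gcd(26, 69) = 1, so the Chinese Remainder Theorem guarantees exactly one residue class mod 1794 satisfying both.
Any solution of the first congruence is x = 17 + 26t; substituting into the second, 26t ≡ 7 − 17 ≡ 59 (mod 69).
Since 26·8 = 208 = 3·69 + 1, the inverse of 26 mod 69 is 8.
Multiplying by 8: t ≡ 8·59 = 472 ≡ 58 (mod 69).
Taking t = 58 gives x = 17 + 26·58 = 1525.
Indeed 1525 ≡ 17 (mod 26) and 1525 ≡ 7 (mod 69).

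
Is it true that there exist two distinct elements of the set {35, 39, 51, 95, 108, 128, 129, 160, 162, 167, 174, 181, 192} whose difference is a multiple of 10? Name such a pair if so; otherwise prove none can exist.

Yes: 35 and 95.

Reduce each element mod 10: 35↦5, 39↦9, 51↦1, 95↦5, 108↦8, 128↦8, 129↦9, 160↦0, 162↦2, 167↦7, 174↦4, 181↦1, 192↦2. The residue 5 repeats (at 35 and 95), and 95 − 35 = 60 = 6·10.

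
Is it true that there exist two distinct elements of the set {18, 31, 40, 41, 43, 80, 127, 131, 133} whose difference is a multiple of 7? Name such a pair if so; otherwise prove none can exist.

The pair (31, 80) works.

Both 31 and 80 leave remainder 3 on division by 7; their difference 49 = 7·7 is a multiple of 7.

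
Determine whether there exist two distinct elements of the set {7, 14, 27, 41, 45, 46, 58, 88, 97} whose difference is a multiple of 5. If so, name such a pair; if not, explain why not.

Both 7 and 27 leave remainder 2 on division by 5; their difference 20 = 4·5 is a multiple of 5.

Yes: 7 and 27.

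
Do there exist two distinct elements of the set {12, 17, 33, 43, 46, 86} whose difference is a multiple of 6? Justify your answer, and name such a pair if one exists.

Reduce each element modulo 6: 12↦0, 17↦5, 33↦3, 43↦1, 46↦4, 86↦2.
No residue repeats among the 6 elements, so no pair has difference ≡ 0 (mod 6).

No such pair exists.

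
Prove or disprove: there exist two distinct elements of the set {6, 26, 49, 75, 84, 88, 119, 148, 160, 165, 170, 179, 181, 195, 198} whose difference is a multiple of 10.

Both 6 and 26 leave remainder 6 on division by 10; their difference 20 = 2·10 is a multiple of 10.

Yes: 6 and 26.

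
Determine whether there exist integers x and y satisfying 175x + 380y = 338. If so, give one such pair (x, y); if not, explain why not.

No such integers exist.

gcd(175, 380) = 5, so every integer of the form 175x + 380y is a multiple of 5.
But 338 = 5·67 + 3, so 5 ∤ 338.
Hence no integers x, y satisfy the equation.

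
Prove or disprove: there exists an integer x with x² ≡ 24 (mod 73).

Take x = 43. Then 43² = 1849 = 25·73 + 24, so 43² ≡ 24 (mod 73).

x = 43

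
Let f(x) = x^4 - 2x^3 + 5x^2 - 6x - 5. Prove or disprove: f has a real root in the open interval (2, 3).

f(2) = 3 and f(3) = 49, both positive, so a sign-change argument is unavailable; we show f keeps this sign on the whole interval.
Substitute x = 2 + u, where 0 < u < 1 on the interval. Expanding, f(2 + u) = u^4 + 6u^3 + 17u^2 + 22u + 3.
All 5 nonzero coefficients of this polynomial in u are positive; hence for u > 0 the value is a sum of positive terms (the constant 3 among them).
So f is strictly positive on (2, 3); no root exists in the interval.

No such root exists.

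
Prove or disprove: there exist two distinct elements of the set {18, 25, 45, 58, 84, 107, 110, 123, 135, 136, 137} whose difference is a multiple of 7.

18 mod 7 = 4 and 25 mod 7 = 4, so 25 − 18 = 7 = 1·7.

18 and 25 are such a pair.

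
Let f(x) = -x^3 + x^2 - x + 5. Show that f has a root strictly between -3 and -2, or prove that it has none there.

No.

f(-3) = 44 and f(-2) = 19, both positive.
f'(x) = -3x^2 + 2x - 1 has discriminant 2² − 4·(-3)·(-1) = -8 < 0, so f' has no real roots and is negative for every real x.
So f is strictly decreasing; between -3 and -2 its values lie between f(-3) = 44 and f(-2) = 19, all positive. Therefore f has no root in (-3, -2).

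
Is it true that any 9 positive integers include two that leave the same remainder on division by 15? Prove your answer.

No; for instance {74, 75, 76, 77, 78, 79, 80, 81, 82} is a counterexample.

Take the 9 consecutive integers 74, 75, …, 82: their residues mod 15 are all distinct because 9 ≤ 15.
Hence this collection has no pair with equal remainders mod 15, disproving the claim.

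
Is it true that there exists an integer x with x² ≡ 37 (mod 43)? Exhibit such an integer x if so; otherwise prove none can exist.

43 is prime, so by Euler's criterion 37 is a square mod 43 iff 37^((43−1)/2) = 37^21 ≡ 1 (mod 43).
Repeated squaring mod 43: 37^2 = 1369 ≡ 36; 37^4 ≡ 36² = 1296 ≡ 6; 37^8 ≡ 6² = 36 ≡ 36; 37^16 ≡ 36² = 1296 ≡ 6.
Since 21 = 16 + 4 + 1, 37^21 ≡ 6 · 6 · 37; multiplying out mod 43: 6·6 = 36 ≡ 36, then 36·37 = 1332 ≡ 42. Thus 37^21 ≡ 42 ≡ −1 (mod 43).
The value −1 means 37 is a non-residue modulo 43, so x² ≡ 37 (mod 43) is impossible.

No, no such integer exists.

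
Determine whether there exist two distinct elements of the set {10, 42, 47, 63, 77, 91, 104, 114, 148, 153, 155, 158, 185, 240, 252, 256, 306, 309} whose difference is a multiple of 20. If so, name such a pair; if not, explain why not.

No such pair exists.

Reduce each element modulo 20: 10↦10, 42↦2, 47↦7, 63↦3, 77↦17, 91↦11, 104↦4, 114↦14, 148↦8, 153↦13, 155↦15, 158↦18, 185↦5, 240↦0, 252↦12, 256↦16, 306↦6, 309↦9.
All 18 residues are distinct, so no two elements differ by a multiple of 20.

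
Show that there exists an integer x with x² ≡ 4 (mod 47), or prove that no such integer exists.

x = 45

Take x = 45. Then 45² = 2025 = 43·47 + 4, so 45² ≡ 4 (mod 47).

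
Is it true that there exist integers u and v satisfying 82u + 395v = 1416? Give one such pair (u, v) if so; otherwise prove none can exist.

82 and 395 are coprime, so 82u + 395v ranges over all of ℤ.
Euclidean algorithm: 395 = 4·82 + 67, 82 = 1·67 + 15, 67 = 4·15 + 7, 15 = 2·7 + 1, 7 = 7·1 + 0.
Back-substituting, 1 = 15 − 2·7 = 15 − 2·(67 − 4·15) = −2·67 + 9·15 = −2·67 + 9·(82 − 1·67) = 9·82 − 11·67 = 9·82 − 11·(395 − 4·82) = −11·395 + 53·82; that is, 82·53 + 395·(-11) = 1.
Times 1416: 82·75048 + 395·(-15576) = 1416, so (75048, -15576) solves it.
Shifting by a multiple of (395, −82) keeps it a solution: u = 75048 − 189·395 = 393, v = -15576 + 189·82 = -78.
Indeed 82·393 + 395·(-78) = 32226 − 30810 = 1416.

u = 393, v = -78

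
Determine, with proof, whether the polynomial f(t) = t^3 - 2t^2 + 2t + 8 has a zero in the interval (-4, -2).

f(-4) = -96 and f(-2) = -12, both negative.
f'(t) = 3t^2 - 4t + 2 has discriminant (-4)² − 4·3·2 = -8 < 0, so f' has no real roots and is positive for every real t.
Hence f is strictly increasing on ℝ, and in particular on [-4, -2]. A strictly monotone function with same-sign endpoint values stays negative on the whole interval, so f has no zero in (-4, -2).

No.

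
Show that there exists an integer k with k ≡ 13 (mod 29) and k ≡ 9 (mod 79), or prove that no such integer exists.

Since 29 and 79 share no common factor, CRT says the pair of congruences has a solution (unique mod 2291).
Any solution of the first congruence is k = 13 + 29t; substituting into the second, 29t ≡ 9 − 13 ≡ 75 (mod 79).
Since 29·30 = 870 = 11·79 + 1, the inverse of 29 mod 79 is 30.
Multiplying by 30: t ≡ 30·75 = 2250 ≡ 38 (mod 79).
Taking t = 38 gives k = 13 + 29·38 = 1115.
Indeed 1115 ≡ 13 (mod 29) and 1115 ≡ 9 (mod 79).

k = 1115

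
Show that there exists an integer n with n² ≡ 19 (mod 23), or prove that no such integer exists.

No, no such integer exists.

23 is prime, so by Euler's criterion 19 is a square mod 23 iff 19^((23−1)/2) = 19^11 ≡ 1 (mod 23).
Squaring successively (mod 23): 19^2 = 361 ≡ 16; 19^4 ≡ 16² = 256 ≡ 3; 19^8 ≡ 3² = 9 ≡ 9.
Since 11 = 8 + 2 + 1, 19^11 ≡ 9 · 16 · 19; multiplying out mod 23: 9·16 = 144 ≡ 6, then 6·19 = 114 ≡ 22. Thus 19^11 ≡ 22 ≡ −1 (mod 23).
By Euler's criterion 19 is a quadratic non-residue mod 23: no n satisfies n² ≡ 19 (mod 23).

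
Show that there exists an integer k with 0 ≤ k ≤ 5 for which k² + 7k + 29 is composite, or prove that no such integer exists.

The values for k = 0, 1, …, 5 are 29, 37, 47, 59, 73, 89, and each of these is prime.
So no value in the range makes the expression composite.

No such integer k in that range exists.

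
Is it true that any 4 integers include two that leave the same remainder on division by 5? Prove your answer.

Try 4 consecutive integers, 4, 5, 6, 7. Their remainders mod 5 are 4, 0, 1, 2 — pairwise different, as any 4 ≤ 5 consecutive integers have distinct residues.
Hence this collection has no pair with equal remainders mod 5, disproving the claim.

No; for instance {4, 5, 6, 7} is a counterexample.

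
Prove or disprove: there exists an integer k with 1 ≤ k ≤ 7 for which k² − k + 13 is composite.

k = 2

At k = 2: 2² − 2 + 13 = 15 = 3·5, which is composite.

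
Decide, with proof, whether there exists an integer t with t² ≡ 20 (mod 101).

t = 11 works: 11² = 121, and 121 − 20 = 101 = 1·101.

t = 11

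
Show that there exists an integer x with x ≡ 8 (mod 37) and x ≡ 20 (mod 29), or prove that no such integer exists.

gcd(37, 29) = 1, so the Chinese Remainder Theorem guarantees exactly one residue class mod 1073 satisfying both.
Any solution of the first congruence is x = 8 + 37t; substituting into the second, 37t ≡ 20 − 8 ≡ 12 (mod 29).
37 ≡ 8 (mod 29), so this reads 8t ≡ 12 (mod 29). Note 8·11 = 88 ≡ 1 (mod 29) (as 88 − 1 = 3·29), so 8⁻¹ ≡ 11.
Therefore t ≡ 11·12 = 132 ≡ 16 (mod 29).
Taking t = 16 gives x = 8 + 37·16 = 600.
Check: 600 mod 37 = 8, 600 mod 29 = 20. ✓

x = 600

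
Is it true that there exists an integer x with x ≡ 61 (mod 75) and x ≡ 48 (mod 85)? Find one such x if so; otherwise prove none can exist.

No such integer exists.

gcd(75, 85) = 5. If x ≡ 61 (mod 75) and x ≡ 48 (mod 85), then x ≡ 61 (mod 5) and x ≡ 48 (mod 5).
These are incompatible: 61 − 48 = 13 is not divisible by 5.
So no integer satisfies both congruences.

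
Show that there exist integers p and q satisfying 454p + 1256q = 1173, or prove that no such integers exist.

There are no such integers.

Both 454 and 1256 are divisible by gcd(454, 1256) = 2, hence so is any combination 454p + 1256q.
But 1173 is not a multiple of 2 (it leaves remainder 1).
Therefore 454p + 1256q = 1173 has no solution in integers.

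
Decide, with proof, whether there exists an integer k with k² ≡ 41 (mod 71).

Apply Euler's criterion with the prime 71: 41 is a quadratic residue iff 41^35 ≡ 1 (mod 71), and a non-residue iff it is ≡ −1.
Repeated squaring mod 71: 41^2 = 1681 ≡ 48; 41^4 ≡ 48² = 2304 ≡ 32; 41^8 ≡ 32² = 1024 ≡ 30; 41^16 ≡ 30² = 900 ≡ 48; 41^32 ≡ 48² = 2304 ≡ 32.
Since 35 = 32 + 2 + 1, 41^35 ≡ 32 · 48 · 41; multiplying out mod 71: 32·48 = 1536 ≡ 45, then 45·41 = 1845 ≡ 70. Thus 41^35 ≡ 70 ≡ −1 (mod 71).
By Euler's criterion 41 is a quadratic non-residue mod 71: no k satisfies k² ≡ 41 (mod 71).

No such integer exists.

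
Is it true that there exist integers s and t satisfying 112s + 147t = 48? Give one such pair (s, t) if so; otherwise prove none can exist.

Both 112 and 147 are divisible by gcd(112, 147) = 7, hence so is any combination 112s + 147t.
But 48 = 7·6 + 6, so 7 ∤ 48.
Hence no integers s, t satisfy the equation.

No, no such integers exist.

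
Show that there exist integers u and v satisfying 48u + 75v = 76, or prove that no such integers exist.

No, no such integers exist.

Any value of 48u + 75v is a multiple of gcd(48, 75) = 3.
However 76 leaves remainder 1 on division by 3.
Hence no integers u, v satisfy the equation.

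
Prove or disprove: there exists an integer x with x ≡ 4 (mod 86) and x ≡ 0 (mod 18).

x = 90

Here gcd(86, 18) = 2, and both 4 and 0 leave remainder 0 mod 2, so the system is consistent.
Step through x = 4, 4 + 86, 4 + 2·86, …: the values 4, 90 reduce mod 18 to 4, 0. The value 90 hits 0.
Indeed 90 ≡ 4 (mod 86) and 90 ≡ 0 (mod 18).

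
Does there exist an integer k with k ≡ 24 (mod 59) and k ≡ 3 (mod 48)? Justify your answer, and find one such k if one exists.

k = 1971

The moduli 59 and 48 are coprime, so by the Chinese Remainder Theorem a unique solution modulo 2832 exists.
Write k = 24 + 59t and require 24 + 59t ≡ 3 (mod 48), i.e. 59t ≡ 27 (mod 48).
59 ≡ 11 (mod 48), so this reads 11t ≡ 27 (mod 48). To invert 11 modulo 48: 48 = 4·11 + 4, 11 = 2·4 + 3, 4 = 1·3 + 1, 3 = 3·1 + 0, and unwinding, 1 = 4 − 1·3 = 4 − (11 − 2·4) = −11 + 3·4 = −11 + 3·(48 − 4·11) = 3·48 − 13·11. Thus 11⁻¹ ≡ -13 ≡ 35 (mod 48).
Therefore t ≡ 35·27 = 945 ≡ 33 (mod 48).
Taking t = 33 gives k = 24 + 59·33 = 1971.
Check: 1971 mod 59 = 24, 1971 mod 48 = 3. ✓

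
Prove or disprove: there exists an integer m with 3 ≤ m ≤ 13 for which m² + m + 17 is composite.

No, no such integer m in that range exists.

The values for m = 3, 4, …, 13 are 29, 37, 47, 59, 73, 89, 107, 127, 149, 173, 199, and each of these is prime.
So no value in the range makes the expression composite.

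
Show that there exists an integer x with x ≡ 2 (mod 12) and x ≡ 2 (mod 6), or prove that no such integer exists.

x = 2

The moduli are not coprime: gcd(12, 6) = 6. Compatibility requires 6 ∣ (2 − 2) = 0, which holds, so solutions exist.
In fact x = 2 itself already satisfies 2 mod 6 = 2.
Check: 2 mod 12 = 2, 2 mod 6 = 2. ✓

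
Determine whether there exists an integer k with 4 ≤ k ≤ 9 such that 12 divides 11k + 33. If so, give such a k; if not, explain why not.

Try k = 9: 11·9 + 33 = 132 = 11·12, which is divisible by 12.

k = 9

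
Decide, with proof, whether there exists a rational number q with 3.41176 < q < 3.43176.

Look for a denominator N such that an integer falls strictly between N·3.41176 and N·3.43176. N = 7 works: 7·3.41176 = 23.88232 < 24 < 24.02232 = 7·3.43176.
Hence 24/7 is a rational number with 3.41176 < 24/7 < 3.43176.

q = 24/7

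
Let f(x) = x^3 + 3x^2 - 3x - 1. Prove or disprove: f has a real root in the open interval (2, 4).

No.

f(2) = 13 and f(4) = 99, both positive, so a sign-change argument is unavailable; we show f keeps this sign on the whole interval.
Shift to the endpoint 2: with x = 2 + u (0 < u < 2), one computes f(2 + u) = u^3 + 9u^2 + 21u + 13.
The nonzero coefficients here are all positive, so for u > 0 every term is positive (or zero), and the constant term 13 is strictly positive.
So f is strictly positive on (2, 4); no root exists in the interval.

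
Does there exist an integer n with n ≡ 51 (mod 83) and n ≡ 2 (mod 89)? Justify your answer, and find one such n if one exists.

gcd(83, 89) = 1, so the Chinese Remainder Theorem guarantees exactly one residue class mod 7387 satisfying both.
Write n = 51 + 83t and require 51 + 83t ≡ 2 (mod 89), i.e. 83t ≡ 40 (mod 89).
To invert 83 modulo 89: 89 = 1·83 + 6, 83 = 13·6 + 5, 6 = 1·5 + 1, 5 = 5·1 + 0, and unwinding, 1 = 6 − 1·5 = 6 − (83 − 13·6) = −83 + 14·6 = −83 + 14·(89 − 1·83) = 14·89 − 15·83. Thus 83⁻¹ ≡ -15 ≡ 74 (mod 89).
Multiplying by 74: t ≡ 74·40 = 2960 ≡ 23 (mod 89).
Taking t = 23 gives n = 51 + 83·23 = 1960.
Indeed 1960 ≡ 51 (mod 83) and 1960 ≡ 2 (mod 89).

n = 1960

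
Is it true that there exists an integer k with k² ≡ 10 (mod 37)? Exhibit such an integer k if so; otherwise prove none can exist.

k = 11

Take k = 11. Then 11² = 121 = 3·37 + 10, so 11² ≡ 10 (mod 37).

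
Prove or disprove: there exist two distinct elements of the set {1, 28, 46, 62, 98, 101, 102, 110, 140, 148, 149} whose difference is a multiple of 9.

Yes: 1 and 28.

Reduce each element mod 9: 1↦1, 28↦1, 46↦1, 62↦8, 98↦8, 101↦2, 102↦3, 110↦2, 140↦5, 148↦4, 149↦5. The residue 1 repeats (at 1 and 28), and 28 − 1 = 27 = 3·9.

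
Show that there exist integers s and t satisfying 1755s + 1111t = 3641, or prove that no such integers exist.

s = 242, t = -379

Since gcd(1755, 1111) = 1, every integer is an integer combination of 1755 and 1111.
Dividing repeatedly: 1755 = 1·1111 + 644, 1111 = 1·644 + 467, 644 = 1·467 + 177, 467 = 2·177 + 113, 177 = 1·113 + 64, 113 = 1·64 + 49, 64 = 1·49 + 15, 49 = 3·15 + 4, 15 = 3·4 + 3, 4 = 1·3 + 1, 3 = 3·1 + 0.
Unwinding: 1 = 4 − 1·3 = 4 − (15 − 3·4) = −15 + 4·4 = −15 + 4·(49 − 3·15) = 4·49 − 13·15 = 4·49 − 13·(64 − 1·49) = −13·64 + 17·49 = −13·64 + 17·(113 − 1·64) = 17·113 − 30·64 = 17·113 − 30·(177 − 1·113) = −30·177 + 47·113 = −30·177 + 47·(467 − 2·177) = 47·467 − 124·177 = 47·467 − 124·(644 − 1·467) = −124·644 + 171·467 = −124·644 + 171·(1111 − 1·644) = 171·1111 − 295·644 = 171·1111 − 295·(1755 − 1·1111) = −295·1755 + 466·1111, i.e. 1755·(-295) + 1111·466 = 1.
Times 3641: 1755·(-1074095) + 1111·1696706 = 3641, so (-1074095, 1696706) solves it.
Adding 967·1111 to s and subtracting 967·1755 from t gives the tidier solution (242, -379).
Indeed 1755·242 + 1111·(-379) = 424710 − 421069 = 3641.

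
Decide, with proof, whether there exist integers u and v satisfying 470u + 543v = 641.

Since gcd(470, 543) = 1, every integer is an integer combination of 470 and 543.
Run the Euclidean algorithm on 543 and 470: 543 = 1·470 + 73, 470 = 6·73 + 32, 73 = 2·32 + 9, 32 = 3·9 + 5, 9 = 1·5 + 4, 5 = 1·4 + 1, 4 = 4·1 + 0.
Working back up the chain: 1 = 5 − 1·4 = 5 − (9 − 1·5) = −9 + 2·5 = −9 + 2·(32 − 3·9) = 2·32 − 7·9 = 2·32 − 7·(73 − 2·32) = −7·73 + 16·32 = −7·73 + 16·(470 − 6·73) = 16·470 − 103·73 = 16·470 − 103·(543 − 1·470) = −103·543 + 119·470. So 470·119 + 543·(-103) = 1.
Times 641: 470·76279 + 543·(-66023) = 641, so (76279, -66023) solves it.
The general solution is u = 76279 + 543k, v = -66023 − 470k; taking k = -140 gives the smaller pair u = 259, v = -223.
Check: 470·259 + 543·(-223) = 121730 − 121089 = 641. ✓

u = 259, v = -223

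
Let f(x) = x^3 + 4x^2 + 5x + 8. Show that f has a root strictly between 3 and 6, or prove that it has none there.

The endpoint values f(3) = 86 and f(6) = 398 are both positive. Claim: f(x) > 0 for every x in (3, 6).
Substitute x = 3 + u, where 0 < u < 3 on the interval. Expanding, f(3 + u) = u^3 + 13u^2 + 56u + 86.
All 4 nonzero coefficients of this polynomial in u are positive; hence for u > 0 the value is a sum of positive terms (the constant 86 among them).
Therefore f(x) > 0 throughout (3, 6), and f has no zero there.

No.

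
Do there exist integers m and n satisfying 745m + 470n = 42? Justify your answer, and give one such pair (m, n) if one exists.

There are no such integers.

gcd(745, 470) = 5, so every integer of the form 745m + 470n is a multiple of 5.
However 42 leaves remainder 2 on division by 5.
Therefore 745m + 470n = 42 has no solution in integers.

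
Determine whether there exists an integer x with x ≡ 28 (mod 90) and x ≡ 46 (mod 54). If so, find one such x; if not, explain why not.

x = 208

Here gcd(90, 54) = 18, and both 28 and 46 leave remainder 10 mod 18, so the system is consistent.
List candidates x ≡ 28 (mod 90): 28, 118, 208. Modulo 54 these are 28, 10, 46; 208 gives 46 as required.
Verify: 208 = 2·90 + 28 and 208 = 3·54 + 46. ✓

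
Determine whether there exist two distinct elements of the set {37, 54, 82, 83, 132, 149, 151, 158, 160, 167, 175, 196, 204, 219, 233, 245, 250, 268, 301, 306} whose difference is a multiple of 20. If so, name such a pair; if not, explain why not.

No such pair exists.

Two integers differ by a multiple of 20 exactly when they have the same residue mod 20. The residues are 37↦17, 54↦14, 82↦2, 83↦3, 132↦12, 149↦9, 151↦11, 158↦18, 160↦0, 167↦7, 175↦15, 196↦16, 204↦4, 219↦19, 233↦13, 245↦5, 250↦10, 268↦8, 301↦1, 306↦6.
No residue repeats among the 20 elements, so no pair has difference ≡ 0 (mod 20).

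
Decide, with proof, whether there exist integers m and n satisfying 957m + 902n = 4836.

Both 957 and 902 are divisible by gcd(957, 902) = 11, hence so is any combination 957m + 902n.
However 4836 leaves remainder 7 on division by 11.
Therefore 957m + 902n = 4836 has no solution in integers.

No such integers exist.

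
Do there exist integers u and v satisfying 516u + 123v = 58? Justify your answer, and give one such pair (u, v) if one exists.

gcd(516, 123) = 3, so every integer of the form 516u + 123v is a multiple of 3.
However 58 leaves remainder 1 on division by 3.
So the equation is unsolvable over ℤ.

No such integers exist.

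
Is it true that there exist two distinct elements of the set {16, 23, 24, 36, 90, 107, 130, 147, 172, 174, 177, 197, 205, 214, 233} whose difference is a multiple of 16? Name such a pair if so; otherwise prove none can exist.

Residues mod 16: 16↦0, 23↦7, 24↦8, 36↦4, 90↦10, 107↦11, 130↦2, 147↦3, 172↦12, 174↦14, 177↦1, 197↦5, 205↦13, 214↦6, 233↦9.
These 15 residues are pairwise different, hence no difference of two elements is divisible by 16.

No such pair exists.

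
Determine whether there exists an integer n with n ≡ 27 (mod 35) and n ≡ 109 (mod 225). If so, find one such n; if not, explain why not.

Reduce both congruences modulo 5, which divides 35 and 225: they say n ≡ 27 (mod 5) and n ≡ 109 (mod 5).
But 27 mod 5 = 2 while 109 mod 5 = 4, a contradiction.
Therefore no such n exists.

There is no such integer.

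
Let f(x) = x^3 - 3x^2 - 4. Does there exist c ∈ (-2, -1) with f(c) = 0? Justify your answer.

f(-2) = -24 and f(-1) = -8, both negative, so a sign-change argument is unavailable; we show f keeps this sign on the whole interval.
Shift to the endpoint -1: with x = -1 − u (0 < u < 1), one computes f(-1 − u) = -u^3 - 6u^2 - 9u - 8.
All 4 nonzero coefficients of this polynomial in u are negative; hence for u > 0 the value is a sum of negative terms (the constant -8 among them).
So f is strictly negative on (-2, -1); no root exists in the interval.

f has no root in that interval.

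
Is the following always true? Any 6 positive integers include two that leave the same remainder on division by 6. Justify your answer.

No; for instance {30, 31, 32, 33, 34, 35} is a counterexample.

Consider the 6 integers 30, 31, …, 35. They lie in distinct residue classes modulo 6, since 6 ≤ 6.
Hence this collection has no pair with equal remainders mod 6, disproving the claim.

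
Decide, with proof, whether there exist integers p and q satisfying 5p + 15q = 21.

No, no such integers exist.

gcd(5, 15) = 5, so every integer of the form 5p + 15q is a multiple of 5.
But 21 = 5·4 + 1, so 5 ∤ 21.
So the equation is unsolvable over ℤ.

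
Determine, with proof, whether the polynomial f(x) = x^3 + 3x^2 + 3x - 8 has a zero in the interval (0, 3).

f(0) = -8 and f(3) = 55, which have opposite signs.
As a polynomial, f is continuous on every closed interval.
By the Intermediate Value Theorem, f takes the value 0 somewhere in the open interval.

Such a root exists.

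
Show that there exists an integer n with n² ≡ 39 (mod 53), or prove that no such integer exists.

There is no such integer.

53 is prime, so by Euler's criterion 39 is a square mod 53 iff 39^((53−1)/2) = 39^26 ≡ 1 (mod 53).
Repeated squaring mod 53: 39^2 = 1521 ≡ 37; 39^4 ≡ 37² = 1369 ≡ 44; 39^8 ≡ 44² = 1936 ≡ 28; 39^16 ≡ 28² = 784 ≡ 42.
Since 26 = 16 + 8 + 2, 39^26 ≡ 42 · 28 · 37; multiplying out mod 53: 42·28 = 1176 ≡ 10, then 10·37 = 370 ≡ 52. Thus 39^26 ≡ 52 ≡ −1 (mod 53).
By Euler's criterion 39 is a quadratic non-residue mod 53: no n satisfies n² ≡ 39 (mod 53).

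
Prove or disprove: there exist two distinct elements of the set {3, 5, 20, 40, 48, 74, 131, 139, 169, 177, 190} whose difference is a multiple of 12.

Residues mod 12: 3↦3, 5↦5, 20↦8, 40↦4, 48↦0, 74↦2, 131↦11, 139↦7, 169↦1, 177↦9, 190↦10.
No residue repeats among the 11 elements, so no pair has difference ≡ 0 (mod 12).

No, no such pair exists.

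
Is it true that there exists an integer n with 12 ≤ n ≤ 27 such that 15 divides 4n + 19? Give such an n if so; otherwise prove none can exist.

n = 14 works, since 4·14 + 19 = 75 = 5·15.

n = 14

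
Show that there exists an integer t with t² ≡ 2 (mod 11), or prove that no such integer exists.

No such integer exists.

Since (11 − t)² ≡ t² (mod 11), it suffices to square t = 0, 1, …, 5: the residues are 0, 1, 4, 9, 5, 3.
The set of squares mod 11 is therefore {0, 1, 3, 4, 5, 9}, which does not contain 2.
Hence no integer t has t² ≡ 2 (mod 11).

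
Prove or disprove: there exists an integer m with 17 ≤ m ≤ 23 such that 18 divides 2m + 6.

For m = 17, 18, …, 23 the values of 2m + 6 modulo 18 are 4, 6, 8, 10, 12, 14, 16 respectively.
None is 0, so 18 never divides 2m + 6 on this range.

There is no such integer m in that range.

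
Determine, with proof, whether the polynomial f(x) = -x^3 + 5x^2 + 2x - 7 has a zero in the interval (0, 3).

Yes, f has a root in the interval.

f(0) = -7 and f(3) = 17, which have opposite signs.
Since f is a polynomial it is continuous on [0, 3].
By the Intermediate Value Theorem, f takes the value 0 somewhere in the open interval.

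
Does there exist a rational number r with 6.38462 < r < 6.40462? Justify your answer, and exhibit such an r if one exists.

Scale by 5: the interval becomes (31.92310, 32.02310), which contains the integer 32.
Dividing back, 6.38462 < 32/5 < 6.40462, and 32/5 is rational.

r = 32/5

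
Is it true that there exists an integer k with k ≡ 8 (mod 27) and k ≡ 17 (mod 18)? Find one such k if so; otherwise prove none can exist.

The moduli are not coprime: gcd(27, 18) = 9. Compatibility requires 9 ∣ (17 − 8) = 9, which holds, so solutions exist.
Step through k = 8, 8 + 27, 8 + 2·27, …: the values 8, 35 reduce mod 18 to 8, 17. The value 35 hits 17.
Indeed 35 ≡ 8 (mod 27) and 35 ≡ 17 (mod 18).

k = 35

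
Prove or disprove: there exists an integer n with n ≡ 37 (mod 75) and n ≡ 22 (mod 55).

The moduli are not coprime: gcd(75, 55) = 5. Compatibility requires 5 ∣ (22 − 37) = -15, which holds, so solutions exist.
The integers ≡ 37 (mod 75) are 37, 112, 187, …; their remainders mod 55 are 37, 2, 22, so n = 187 is the first that is ≡ 22 (mod 55).
Verify: 187 = 2·75 + 37 and 187 = 3·55 + 22. ✓

n = 187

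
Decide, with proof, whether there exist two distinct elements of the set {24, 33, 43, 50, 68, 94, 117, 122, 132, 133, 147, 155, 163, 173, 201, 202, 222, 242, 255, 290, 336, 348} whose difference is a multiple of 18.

24 and 132 are such a pair.

Reduce each element mod 18: 24↦6, 33↦15, 43↦7, 50↦14, 68↦14, 94↦4, 117↦9, 122↦14, 132↦6, 133↦7, 147↦3, 155↦11, 163↦1, 173↦11, 201↦3, 202↦4, 222↦6, 242↦8, 255↦3, 290↦2, 336↦12, 348↦6. The residue 6 repeats (at 24 and 132), and 132 − 24 = 108 = 6·18.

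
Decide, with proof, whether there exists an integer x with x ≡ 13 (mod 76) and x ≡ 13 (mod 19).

The moduli are not coprime: gcd(76, 19) = 19. Compatibility requires 19 ∣ (13 − 13) = 0, which holds, so solutions exist.
In fact x = 13 itself already satisfies 13 mod 19 = 13.
Verify: 13 = 0·76 + 13 and 13 = 0·19 + 13. ✓

x = 13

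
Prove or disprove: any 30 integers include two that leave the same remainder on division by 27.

Each integer lies in one of the 27 residue classes modulo 27.
With 30 integers and only 27 classes, the pigeonhole principle forces two of them, say a and b, into the same class.
So a and b have equal remainders mod 27, which is exactly what was to be shown.

Yes, this is always true.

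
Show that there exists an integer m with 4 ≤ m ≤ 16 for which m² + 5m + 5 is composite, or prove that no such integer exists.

At m = 12: 12² + 5·12 + 5 = 209 = 11·19, which is composite.

m = 12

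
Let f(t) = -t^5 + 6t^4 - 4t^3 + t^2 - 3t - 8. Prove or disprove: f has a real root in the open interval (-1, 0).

f(-1) = 7 and f(0) = -8, which have opposite signs.
As a polynomial, f is continuous on every closed interval.
By the Intermediate Value Theorem f must vanish at some point of (-1, 0).

Yes, f has a root in the interval.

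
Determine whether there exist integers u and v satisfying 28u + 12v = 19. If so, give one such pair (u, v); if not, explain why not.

Any value of 28u + 12v is a multiple of gcd(28, 12) = 4.
But 19 is not a multiple of 4 (it leaves remainder 3).
Hence no integers u, v satisfy the equation.

There are no such integers.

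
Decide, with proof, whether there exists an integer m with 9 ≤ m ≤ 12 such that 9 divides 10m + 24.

At m = 12 we get 10·12 + 24 = 144, and 144 = 9·16.

m = 12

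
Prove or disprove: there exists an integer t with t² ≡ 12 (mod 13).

Take t = 8. Then 8² = 64 = 4·13 + 12, so 8² ≡ 12 (mod 13).

t = 8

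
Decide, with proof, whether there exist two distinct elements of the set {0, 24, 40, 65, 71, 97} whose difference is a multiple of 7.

There is no such pair.

Residues mod 7: 0↦0, 24↦3, 40↦5, 65↦2, 71↦1, 97↦6.
These 6 residues are pairwise different, hence no difference of two elements is divisible by 7.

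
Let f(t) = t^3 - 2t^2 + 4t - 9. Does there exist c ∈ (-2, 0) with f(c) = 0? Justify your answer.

Evaluate at the endpoints: f(-2) = -33, f(0) = -9 — same sign (negative).
f'(t) = 3t^2 - 4t + 4 has discriminant (-4)² − 4·3·4 = -32 < 0, so f' has no real roots and is positive for every real t.
So f is strictly increasing; between -2 and 0 its values lie between f(-2) = -33 and f(0) = -9, all negative. Therefore f has no root in (-2, 0).

f has no root in that interval.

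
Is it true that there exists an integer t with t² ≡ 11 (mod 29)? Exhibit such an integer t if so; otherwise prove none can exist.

Apply Euler's criterion with the prime 29: 11 is a quadratic residue iff 11^14 ≡ 1 (mod 29), and a non-residue iff it is ≡ −1.
Squaring successively (mod 29): 11^2 = 121 ≡ 5; 11^4 ≡ 5² = 25 ≡ 25; 11^8 ≡ 25² = 625 ≡ 16.
Since 14 = 8 + 4 + 2, 11^14 ≡ 16 · 25 · 5; multiplying out mod 29: 16·25 = 400 ≡ 23, then 23·5 = 115 ≡ 28. Thus 11^14 ≡ 28 ≡ −1 (mod 29).
By Euler's criterion 11 is a quadratic non-residue mod 29: no t satisfies t² ≡ 11 (mod 29).

No, no such integer exists.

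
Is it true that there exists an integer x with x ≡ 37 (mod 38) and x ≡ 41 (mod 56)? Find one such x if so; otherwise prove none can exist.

x = 265

gcd(38, 56) = 2. A simultaneous solution exists iff 37 ≡ 41 (mod 2); here 37 mod 2 = 1 = 41 mod 2, so it does.
Step through x = 37, 37 + 38, 37 + 2·38, …: the values 37, 75, 113, 151, 189, 227, 265 reduce mod 56 to 37, 19, 1, 39, 21, 3, 41. The value 265 hits 41.
Verify: 265 = 6·38 + 37 and 265 = 4·56 + 41. ✓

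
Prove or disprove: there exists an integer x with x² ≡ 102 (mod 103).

Apply Euler's criterion with the prime 103: 102 is a quadratic residue iff 102^51 ≡ 1 (mod 103), and a non-residue iff it is ≡ −1.
Squaring successively (mod 103): 102^2 = 10404 ≡ 1; 102^4 ≡ 1² = 1 ≡ 1; 102^8 ≡ 1² = 1 ≡ 1; 102^16 ≡ 1² = 1 ≡ 1; 102^32 ≡ 1² = 1 ≡ 1.
Since 51 = 32 + 16 + 2 + 1, 102^51 ≡ 1 · 1 · 1 · 102; multiplying out mod 103: 1·1 = 1 ≡ 1, then 1·1 = 1 ≡ 1, then 1·102 = 102 ≡ 102. Thus 102^51 ≡ 102 ≡ −1 (mod 103).
By Euler's criterion 102 is a quadratic non-residue mod 103: no x satisfies x² ≡ 102 (mod 103).

There is no such integer.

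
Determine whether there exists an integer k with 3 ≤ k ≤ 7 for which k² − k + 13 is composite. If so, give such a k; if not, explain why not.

k = 7

At k = 7: 7² − 7 + 13 = 55 = 5·11, which is composite.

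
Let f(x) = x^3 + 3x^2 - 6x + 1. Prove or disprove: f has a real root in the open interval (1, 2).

f(1) = -1 and f(2) = 9, which have opposite signs.
Since f is a polynomial it is continuous on [1, 2].
By the Intermediate Value Theorem, f takes the value 0 somewhere in the open interval.

Yes, f has a root in the interval.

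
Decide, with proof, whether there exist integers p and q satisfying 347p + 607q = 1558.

p = 587, q = -333

347 and 607 are coprime, so 347p + 607q ranges over all of ℤ.
Euclidean algorithm: 607 = 1·347 + 260, 347 = 1·260 + 87, 260 = 2·87 + 86, 87 = 1·86 + 1, 86 = 86·1 + 0.
Unwinding: 1 = 87 − 1·86 = 87 − (260 − 2·87) = −260 + 3·87 = −260 + 3·(347 − 1·260) = 3·347 − 4·260 = 3·347 − 4·(607 − 1·347) = −4·607 + 7·347, i.e. 347·7 + 607·(-4) = 1.
Scaling by 1558 gives the particular solution (p, q) = (10906, -6232).
Shifting by a multiple of (607, −347) keeps it a solution: p = 10906 − 17·607 = 587, q = -6232 + 17·347 = -333.
Indeed 347·587 + 607·(-333) = 203689 − 202131 = 1558.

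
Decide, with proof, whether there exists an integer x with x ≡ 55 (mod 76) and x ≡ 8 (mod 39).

gcd(76, 39) = 1, so the Chinese Remainder Theorem guarantees exactly one residue class mod 2964 satisfying both.
Write x = 55 + 76t and require 55 + 76t ≡ 8 (mod 39), i.e. 76t ≡ 31 (mod 39).
76 ≡ 37 (mod 39), so this reads 37t ≡ 31 (mod 39). Since 37·19 = 703 = 18·39 + 1, the inverse of 37 mod 39 is 19.
Multiplying by 19: t ≡ 19·31 = 589 ≡ 4 (mod 39).
Taking t = 4 gives x = 55 + 76·4 = 359.
Verify: 359 = 4·76 + 55 and 359 = 9·39 + 8. ✓

x = 359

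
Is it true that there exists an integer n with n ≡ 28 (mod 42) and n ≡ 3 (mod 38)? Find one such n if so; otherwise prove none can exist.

No, no such integer exists.

Reduce both congruences modulo 2, which divides 42 and 38: they say n ≡ 28 (mod 2) and n ≡ 3 (mod 2).
These are incompatible: 28 − 3 = 25 is not divisible by 2.
Therefore no such n exists.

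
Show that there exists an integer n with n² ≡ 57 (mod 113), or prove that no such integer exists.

Take n = 82. Then 82² = 6724 = 59·113 + 57, so 82² ≡ 57 (mod 113).

n = 82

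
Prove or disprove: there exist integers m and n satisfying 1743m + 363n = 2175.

m = 116, n = -551

gcd(1743, 363) = 3, and 3 divides 2175, so integer solutions exist.
Dividing through by 3 reduces the equation to 581m + 121n = 725.
Run the Euclidean algorithm on 581 and 121: 581 = 4·121 + 97, 121 = 1·97 + 24, 97 = 4·24 + 1, 24 = 24·1 + 0.
Back-substituting, 1 = 97 − 4·24 = 97 − 4·(121 − 1·97) = −4·121 + 5·97 = −4·121 + 5·(581 − 4·121) = 5·581 − 24·121; that is, 581·5 + 121·(-24) = 1.
Multiplying through by 725: m = 5·725 = 3625, n = (-24)·725 = -17400 is a solution.
Shifting by a multiple of (121, −581) keeps it a solution: m = 3625 − 29·121 = 116, n = -17400 + 29·581 = -551.
Check: 1743·116 + 363·(-551) = 202188 − 200013 = 2175. ✓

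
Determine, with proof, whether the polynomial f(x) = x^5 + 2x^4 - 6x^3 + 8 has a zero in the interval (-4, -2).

f(-4) = -120 and f(-2) = 56, which have opposite signs.
Since f is a polynomial it is continuous on [-4, -2].
By the Intermediate Value Theorem, f takes the value 0 somewhere in the open interval.

Yes, f has a root in the interval.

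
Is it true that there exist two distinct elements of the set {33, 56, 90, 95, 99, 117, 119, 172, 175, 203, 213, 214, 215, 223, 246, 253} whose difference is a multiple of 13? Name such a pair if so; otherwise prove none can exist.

The pair (33, 215) works.

Reduce each element mod 13: 33↦7, 56↦4, 90↦12, 95↦4, 99↦8, 117↦0, 119↦2, 172↦3, 175↦6, 203↦8, 213↦5, 214↦6, 215↦7, 223↦2, 246↦12, 253↦6. The residue 7 repeats (at 33 and 215), and 215 − 33 = 182 = 14·13.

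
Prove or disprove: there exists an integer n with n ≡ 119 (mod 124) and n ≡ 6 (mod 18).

No, no such integer exists.

gcd(124, 18) = 2. If n ≡ 119 (mod 124) and n ≡ 6 (mod 18), then n ≡ 119 (mod 2) and n ≡ 6 (mod 2).
However 119 ≡ 1 and 6 ≡ 0 (mod 2), and 1 ≠ 0.
So no integer satisfies both congruences.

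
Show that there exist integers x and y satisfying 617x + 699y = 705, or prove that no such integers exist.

Since gcd(617, 699) = 1, every integer is an integer combination of 617 and 699.
Euclidean algorithm: 699 = 1·617 + 82, 617 = 7·82 + 43, 82 = 1·43 + 39, 43 = 1·39 + 4, 39 = 9·4 + 3, 4 = 1·3 + 1, 3 = 3·1 + 0.
Unwinding: 1 = 4 − 1·3 = 4 − (39 − 9·4) = −39 + 10·4 = −39 + 10·(43 − 1·39) = 10·43 − 11·39 = 10·43 − 11·(82 − 1·43) = −11·82 + 21·43 = −11·82 + 21·(617 − 7·82) = 21·617 − 158·82 = 21·617 − 158·(699 − 1·617) = −158·699 + 179·617, i.e. 617·179 + 699·(-158) = 1.
Times 705: 617·126195 + 699·(-111390) = 705, so (126195, -111390) solves it.
Shifting by a multiple of (699, −617) keeps it a solution: x = 126195 − 180·699 = 375, y = -111390 + 180·617 = -330.
Indeed 617·375 + 699·(-330) = 231375 − 230670 = 705.

x = 375, y = -330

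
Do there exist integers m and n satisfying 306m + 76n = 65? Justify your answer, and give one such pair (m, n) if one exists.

No, no such integers exist.

Both 306 and 76 are divisible by gcd(306, 76) = 2, hence so is any combination 306m + 76n.
However 65 leaves remainder 1 on division by 2.
Therefore 306m + 76n = 65 has no solution in integers.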